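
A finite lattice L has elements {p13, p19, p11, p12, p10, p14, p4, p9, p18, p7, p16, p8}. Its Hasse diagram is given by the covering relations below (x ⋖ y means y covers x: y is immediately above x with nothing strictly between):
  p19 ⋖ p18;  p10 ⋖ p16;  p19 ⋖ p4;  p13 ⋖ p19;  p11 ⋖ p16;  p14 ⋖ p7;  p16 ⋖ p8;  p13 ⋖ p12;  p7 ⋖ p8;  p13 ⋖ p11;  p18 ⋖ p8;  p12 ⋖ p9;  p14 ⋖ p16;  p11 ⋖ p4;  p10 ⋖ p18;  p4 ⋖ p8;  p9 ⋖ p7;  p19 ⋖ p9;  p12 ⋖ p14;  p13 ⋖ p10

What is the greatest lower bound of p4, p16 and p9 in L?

Common lower bounds of {p4, p16, p9}: p13.
The greatest among these is p13.

p13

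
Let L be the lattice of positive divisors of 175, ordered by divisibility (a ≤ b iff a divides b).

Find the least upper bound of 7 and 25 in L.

175

Common upper bounds of {7, 25}: 175.
The least among these is 175.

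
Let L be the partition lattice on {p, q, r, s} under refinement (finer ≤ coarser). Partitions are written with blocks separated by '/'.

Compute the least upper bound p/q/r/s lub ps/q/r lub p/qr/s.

ps/qr

Common upper bounds of {p/q/r/s, ps/q/r, p/qr/s}: pqrs, ps/qr.
The least among these is ps/qr.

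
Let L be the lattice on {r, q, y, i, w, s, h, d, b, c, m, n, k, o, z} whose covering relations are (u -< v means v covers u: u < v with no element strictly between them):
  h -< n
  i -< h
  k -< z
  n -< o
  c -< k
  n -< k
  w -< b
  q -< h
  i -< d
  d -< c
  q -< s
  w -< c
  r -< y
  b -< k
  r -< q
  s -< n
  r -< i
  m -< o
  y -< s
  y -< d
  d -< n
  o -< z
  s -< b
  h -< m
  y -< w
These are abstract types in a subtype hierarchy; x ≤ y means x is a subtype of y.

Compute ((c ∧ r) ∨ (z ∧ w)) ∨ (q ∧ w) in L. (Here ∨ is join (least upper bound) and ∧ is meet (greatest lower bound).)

w

c ∧ r = r
z ∧ w = w
r ∨ w = w
q ∧ w = r
w ∨ r = w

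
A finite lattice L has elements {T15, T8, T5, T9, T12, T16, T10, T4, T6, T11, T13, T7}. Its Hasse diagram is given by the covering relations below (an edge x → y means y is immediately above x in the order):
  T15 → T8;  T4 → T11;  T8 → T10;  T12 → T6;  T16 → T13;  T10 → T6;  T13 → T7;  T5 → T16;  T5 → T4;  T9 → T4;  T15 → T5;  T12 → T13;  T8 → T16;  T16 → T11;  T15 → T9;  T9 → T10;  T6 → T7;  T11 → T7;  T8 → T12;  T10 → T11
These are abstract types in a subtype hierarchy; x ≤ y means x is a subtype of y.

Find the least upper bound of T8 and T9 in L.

Common upper bounds of {T8, T9}: T10, T11, T6, T7.
The least among these is T10.

T10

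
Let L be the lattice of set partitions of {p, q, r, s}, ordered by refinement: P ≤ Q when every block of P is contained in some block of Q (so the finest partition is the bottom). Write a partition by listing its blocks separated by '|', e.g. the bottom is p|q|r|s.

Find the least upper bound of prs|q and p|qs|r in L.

The join of prs|q and p|qs|r merges any blocks that overlap across the partitions, giving pqrs.

pqrs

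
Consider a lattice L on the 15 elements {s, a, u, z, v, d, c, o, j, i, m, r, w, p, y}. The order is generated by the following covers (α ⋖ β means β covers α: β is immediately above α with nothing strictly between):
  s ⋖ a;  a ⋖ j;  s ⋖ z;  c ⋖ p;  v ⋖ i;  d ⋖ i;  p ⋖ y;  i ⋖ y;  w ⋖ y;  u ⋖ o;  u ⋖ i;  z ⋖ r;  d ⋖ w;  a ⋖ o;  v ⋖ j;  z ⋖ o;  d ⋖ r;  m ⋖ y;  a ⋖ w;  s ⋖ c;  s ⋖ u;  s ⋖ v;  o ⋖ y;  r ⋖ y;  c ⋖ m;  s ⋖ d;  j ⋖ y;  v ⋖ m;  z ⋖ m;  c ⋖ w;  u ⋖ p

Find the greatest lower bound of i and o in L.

Common lower bounds of {i, o}: s, u.
The greatest among these is u.

u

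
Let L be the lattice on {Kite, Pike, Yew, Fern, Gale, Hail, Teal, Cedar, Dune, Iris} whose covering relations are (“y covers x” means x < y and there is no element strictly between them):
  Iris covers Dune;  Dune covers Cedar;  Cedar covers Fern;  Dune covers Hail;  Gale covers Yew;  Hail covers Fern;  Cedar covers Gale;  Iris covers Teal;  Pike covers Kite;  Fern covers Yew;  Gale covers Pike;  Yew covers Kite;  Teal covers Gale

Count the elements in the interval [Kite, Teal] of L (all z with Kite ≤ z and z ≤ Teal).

The interval [Kite, Teal] = {Gale, Kite, Pike, Teal, Yew}, which has 5 elements.

5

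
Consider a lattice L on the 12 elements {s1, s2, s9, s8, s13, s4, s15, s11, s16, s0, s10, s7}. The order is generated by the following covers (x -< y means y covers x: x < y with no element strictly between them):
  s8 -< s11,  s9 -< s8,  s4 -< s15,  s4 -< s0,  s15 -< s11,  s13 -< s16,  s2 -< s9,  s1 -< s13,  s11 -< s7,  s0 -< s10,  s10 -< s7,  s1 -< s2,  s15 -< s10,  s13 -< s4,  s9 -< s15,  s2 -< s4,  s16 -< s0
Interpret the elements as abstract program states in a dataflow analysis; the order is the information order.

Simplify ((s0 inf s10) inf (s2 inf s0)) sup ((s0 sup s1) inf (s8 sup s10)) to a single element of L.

s0

s0 ∧ s10 = s0
s2 ∧ s0 = s2
s0 ∧ s2 = s2
s0 ∨ s1 = s0
s8 ∨ s10 = s7
s0 ∧ s7 = s0
s2 ∨ s0 = s0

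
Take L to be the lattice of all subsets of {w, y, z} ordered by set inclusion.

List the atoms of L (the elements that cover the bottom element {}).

{w}, {y}, {z}

The atoms are exactly the elements that cover {}: {w}, {y}, {z}.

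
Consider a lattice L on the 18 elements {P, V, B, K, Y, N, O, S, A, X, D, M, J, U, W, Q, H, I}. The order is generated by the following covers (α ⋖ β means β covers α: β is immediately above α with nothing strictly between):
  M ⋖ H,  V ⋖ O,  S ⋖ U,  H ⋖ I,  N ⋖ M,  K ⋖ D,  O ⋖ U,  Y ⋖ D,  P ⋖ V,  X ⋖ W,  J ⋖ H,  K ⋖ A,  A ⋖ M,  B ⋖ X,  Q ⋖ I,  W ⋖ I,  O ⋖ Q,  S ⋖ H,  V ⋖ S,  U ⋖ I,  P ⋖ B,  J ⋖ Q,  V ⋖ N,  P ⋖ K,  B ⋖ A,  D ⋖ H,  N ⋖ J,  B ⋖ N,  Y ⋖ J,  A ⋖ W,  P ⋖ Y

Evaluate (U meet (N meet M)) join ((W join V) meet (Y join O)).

N ∧ M = N
U ∧ N = V
W ∨ V = I
Y ∨ O = Q
I ∧ Q = Q
V ∨ Q = Q

Q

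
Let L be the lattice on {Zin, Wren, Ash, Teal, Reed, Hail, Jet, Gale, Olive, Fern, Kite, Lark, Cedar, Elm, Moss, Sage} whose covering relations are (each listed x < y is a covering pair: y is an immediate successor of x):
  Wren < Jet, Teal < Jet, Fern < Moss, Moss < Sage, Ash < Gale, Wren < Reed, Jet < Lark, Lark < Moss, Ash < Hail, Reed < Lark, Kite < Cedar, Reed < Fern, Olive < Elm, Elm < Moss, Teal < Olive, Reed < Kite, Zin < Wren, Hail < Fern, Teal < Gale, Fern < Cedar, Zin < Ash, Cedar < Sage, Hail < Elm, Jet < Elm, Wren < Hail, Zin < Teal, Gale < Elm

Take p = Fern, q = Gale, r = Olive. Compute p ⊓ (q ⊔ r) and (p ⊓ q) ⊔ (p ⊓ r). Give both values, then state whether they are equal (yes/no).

Hail; Ash; no

q ⊔ r = Elm, so p ⊓ (q ⊔ r) = Fern ⊓ Elm = Hail.
p ⊓ q = Ash and p ⊓ r = Zin, so (p ⊓ q) ⊔ (p ⊓ r) = Ash ⊔ Zin = Ash.
Equal: no.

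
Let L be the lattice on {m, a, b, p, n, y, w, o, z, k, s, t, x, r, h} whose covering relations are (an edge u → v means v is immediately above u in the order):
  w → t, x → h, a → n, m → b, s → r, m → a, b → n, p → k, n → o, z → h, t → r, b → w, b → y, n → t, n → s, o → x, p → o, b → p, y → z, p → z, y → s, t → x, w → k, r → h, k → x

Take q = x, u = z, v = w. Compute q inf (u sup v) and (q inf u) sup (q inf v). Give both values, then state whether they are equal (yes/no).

x; k; no

u sup v = h, so q inf (u sup v) = x inf h = x.
q inf u = p and q inf v = w, so (q inf u) sup (q inf v) = p sup w = k.
Equal: no.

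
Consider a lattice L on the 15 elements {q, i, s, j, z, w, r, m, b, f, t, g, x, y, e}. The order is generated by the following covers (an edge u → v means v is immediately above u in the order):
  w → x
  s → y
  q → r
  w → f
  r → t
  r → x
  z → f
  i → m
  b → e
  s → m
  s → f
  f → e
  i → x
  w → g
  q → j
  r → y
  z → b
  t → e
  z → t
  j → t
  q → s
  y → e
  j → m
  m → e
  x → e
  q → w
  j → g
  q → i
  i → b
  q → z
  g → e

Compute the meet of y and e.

Common lower bounds of {y, e}: q, r, s, y.
The greatest among these is y.

y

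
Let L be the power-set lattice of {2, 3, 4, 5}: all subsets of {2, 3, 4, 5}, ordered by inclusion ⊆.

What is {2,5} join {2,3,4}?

Common upper bounds of {{2,5}, {2,3,4}}: {2,3,4,5}.
The least among these is {2,3,4,5}.

{2,3,4,5}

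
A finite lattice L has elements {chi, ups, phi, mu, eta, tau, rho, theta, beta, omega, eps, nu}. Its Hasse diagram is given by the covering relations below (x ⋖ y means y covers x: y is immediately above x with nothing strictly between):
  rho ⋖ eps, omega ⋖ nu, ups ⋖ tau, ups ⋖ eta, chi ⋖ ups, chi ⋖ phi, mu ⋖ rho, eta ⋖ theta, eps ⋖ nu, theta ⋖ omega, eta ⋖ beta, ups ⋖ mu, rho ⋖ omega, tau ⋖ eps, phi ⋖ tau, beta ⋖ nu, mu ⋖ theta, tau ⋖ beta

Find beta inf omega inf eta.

eta

Common lower bounds of {beta, omega, eta}: chi, eta, ups.
The greatest among these is eta.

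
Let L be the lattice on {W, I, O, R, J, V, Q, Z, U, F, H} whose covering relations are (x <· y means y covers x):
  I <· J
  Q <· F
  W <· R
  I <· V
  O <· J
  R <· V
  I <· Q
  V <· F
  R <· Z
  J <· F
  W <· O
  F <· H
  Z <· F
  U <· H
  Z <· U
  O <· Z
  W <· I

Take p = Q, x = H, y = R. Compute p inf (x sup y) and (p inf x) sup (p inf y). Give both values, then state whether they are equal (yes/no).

Q; Q; yes

x sup y = H, so p inf (x sup y) = Q inf H = Q.
p inf x = Q and p inf y = W, so (p inf x) sup (p inf y) = Q sup W = Q.
Equal: yes.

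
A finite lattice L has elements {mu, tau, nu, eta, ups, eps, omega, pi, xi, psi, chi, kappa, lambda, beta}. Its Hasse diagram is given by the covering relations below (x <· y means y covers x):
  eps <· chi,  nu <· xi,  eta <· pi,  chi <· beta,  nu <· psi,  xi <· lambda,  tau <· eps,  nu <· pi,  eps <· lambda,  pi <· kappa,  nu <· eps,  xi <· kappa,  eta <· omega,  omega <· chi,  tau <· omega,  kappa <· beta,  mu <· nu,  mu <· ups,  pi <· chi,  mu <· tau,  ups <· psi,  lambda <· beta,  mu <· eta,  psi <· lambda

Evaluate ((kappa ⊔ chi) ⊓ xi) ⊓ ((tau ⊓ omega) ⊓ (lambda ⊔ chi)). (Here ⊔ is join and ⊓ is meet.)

mu

kappa ∨ chi = beta
beta ∧ xi = xi
tau ∧ omega = tau
lambda ∨ chi = beta
tau ∧ beta = tau
xi ∧ tau = mu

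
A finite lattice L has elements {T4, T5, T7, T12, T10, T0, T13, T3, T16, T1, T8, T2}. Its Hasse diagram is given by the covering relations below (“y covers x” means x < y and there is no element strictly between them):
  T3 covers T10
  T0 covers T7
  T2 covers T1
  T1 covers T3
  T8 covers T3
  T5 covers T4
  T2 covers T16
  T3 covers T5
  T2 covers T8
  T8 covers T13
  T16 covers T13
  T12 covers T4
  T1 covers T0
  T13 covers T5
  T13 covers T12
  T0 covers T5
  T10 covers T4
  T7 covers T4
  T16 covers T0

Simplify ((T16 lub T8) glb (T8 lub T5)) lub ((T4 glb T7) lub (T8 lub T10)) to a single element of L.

T16 ∨ T8 = T2
T8 ∨ T5 = T8
T2 ∧ T8 = T8
T4 ∧ T7 = T4
T8 ∨ T10 = T8
T4 ∨ T8 = T8
T8 ∨ T8 = T8

T8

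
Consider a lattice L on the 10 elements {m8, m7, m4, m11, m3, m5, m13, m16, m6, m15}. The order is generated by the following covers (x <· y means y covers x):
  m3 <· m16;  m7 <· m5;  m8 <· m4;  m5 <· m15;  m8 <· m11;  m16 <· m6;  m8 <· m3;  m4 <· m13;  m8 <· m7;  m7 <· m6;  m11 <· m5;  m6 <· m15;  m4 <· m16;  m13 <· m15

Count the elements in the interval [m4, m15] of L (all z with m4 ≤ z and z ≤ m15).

5

The interval [m4, m15] = {m13, m15, m16, m4, m6}, which has 5 elements.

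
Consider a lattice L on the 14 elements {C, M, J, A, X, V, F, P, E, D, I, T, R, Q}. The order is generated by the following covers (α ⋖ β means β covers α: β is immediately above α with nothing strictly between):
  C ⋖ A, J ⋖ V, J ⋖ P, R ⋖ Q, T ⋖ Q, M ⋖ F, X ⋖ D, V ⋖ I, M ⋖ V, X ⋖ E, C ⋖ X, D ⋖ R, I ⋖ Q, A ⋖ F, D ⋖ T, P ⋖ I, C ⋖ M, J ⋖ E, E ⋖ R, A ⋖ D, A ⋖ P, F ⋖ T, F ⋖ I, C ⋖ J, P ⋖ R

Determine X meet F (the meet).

C

Common lower bounds of {X, F}: C.
The greatest among these is C.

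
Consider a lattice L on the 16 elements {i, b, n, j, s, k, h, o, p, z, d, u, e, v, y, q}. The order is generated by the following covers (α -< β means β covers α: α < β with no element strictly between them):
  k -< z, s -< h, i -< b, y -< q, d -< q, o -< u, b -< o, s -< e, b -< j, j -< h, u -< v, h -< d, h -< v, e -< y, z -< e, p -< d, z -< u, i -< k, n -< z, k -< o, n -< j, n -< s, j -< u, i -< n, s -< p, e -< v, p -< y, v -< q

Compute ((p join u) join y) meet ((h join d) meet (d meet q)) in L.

p ∨ u = q
q ∨ y = q
h ∨ d = d
d ∧ q = d
d ∧ d = d
q ∧ d = d

d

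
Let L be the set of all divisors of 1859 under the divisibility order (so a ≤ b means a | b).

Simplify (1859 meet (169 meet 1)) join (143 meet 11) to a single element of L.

169 ∧ 1 = 1
1859 ∧ 1 = 1
143 ∧ 11 = 11
1 ∨ 11 = 11

11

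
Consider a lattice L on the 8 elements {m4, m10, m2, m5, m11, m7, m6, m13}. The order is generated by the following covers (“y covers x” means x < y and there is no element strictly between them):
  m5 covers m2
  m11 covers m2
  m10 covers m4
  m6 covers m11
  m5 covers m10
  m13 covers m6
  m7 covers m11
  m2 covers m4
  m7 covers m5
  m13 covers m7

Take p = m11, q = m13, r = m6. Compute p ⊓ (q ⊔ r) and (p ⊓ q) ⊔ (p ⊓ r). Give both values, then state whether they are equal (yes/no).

q ⊔ r = m13, so p ⊓ (q ⊔ r) = m11 ⊓ m13 = m11.
p ⊓ q = m11 and p ⊓ r = m11, so (p ⊓ q) ⊔ (p ⊓ r) = m11 ⊔ m11 = m11.
Equal: yes.

m11; m11; yes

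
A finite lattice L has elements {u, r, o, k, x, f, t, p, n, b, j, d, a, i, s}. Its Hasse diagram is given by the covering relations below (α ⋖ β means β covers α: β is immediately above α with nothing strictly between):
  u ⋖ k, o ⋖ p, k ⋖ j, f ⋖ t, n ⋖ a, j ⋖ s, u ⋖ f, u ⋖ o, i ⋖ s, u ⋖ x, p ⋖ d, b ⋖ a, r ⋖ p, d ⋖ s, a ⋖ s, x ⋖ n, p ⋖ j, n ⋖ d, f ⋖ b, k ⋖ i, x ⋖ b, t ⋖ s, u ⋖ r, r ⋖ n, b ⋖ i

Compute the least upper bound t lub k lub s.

s

Common upper bounds of {t, k, s}: s.
The least among these is s.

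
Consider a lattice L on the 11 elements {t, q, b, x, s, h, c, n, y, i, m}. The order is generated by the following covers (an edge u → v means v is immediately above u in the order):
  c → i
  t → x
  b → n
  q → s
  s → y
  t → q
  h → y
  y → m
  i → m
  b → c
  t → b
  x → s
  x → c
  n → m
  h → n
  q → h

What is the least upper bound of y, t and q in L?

y

Common upper bounds of {y, t, q}: m, y.
The least among these is y.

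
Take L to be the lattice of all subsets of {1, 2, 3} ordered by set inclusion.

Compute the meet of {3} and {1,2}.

∅

Common lower bounds of {{3}, {1,2}}: ∅.
The greatest among these is ∅.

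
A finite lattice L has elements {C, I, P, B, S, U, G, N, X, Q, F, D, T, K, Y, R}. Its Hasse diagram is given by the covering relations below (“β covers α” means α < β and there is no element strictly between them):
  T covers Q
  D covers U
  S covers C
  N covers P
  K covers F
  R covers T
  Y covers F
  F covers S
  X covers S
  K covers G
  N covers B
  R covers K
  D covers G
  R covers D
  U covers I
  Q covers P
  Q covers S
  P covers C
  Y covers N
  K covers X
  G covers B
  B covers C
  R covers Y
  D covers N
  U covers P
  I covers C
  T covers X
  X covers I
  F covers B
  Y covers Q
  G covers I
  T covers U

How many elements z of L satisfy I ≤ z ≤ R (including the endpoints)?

The interval [I, R] = {D, G, I, K, R, T, U, X}, which has 8 elements.

8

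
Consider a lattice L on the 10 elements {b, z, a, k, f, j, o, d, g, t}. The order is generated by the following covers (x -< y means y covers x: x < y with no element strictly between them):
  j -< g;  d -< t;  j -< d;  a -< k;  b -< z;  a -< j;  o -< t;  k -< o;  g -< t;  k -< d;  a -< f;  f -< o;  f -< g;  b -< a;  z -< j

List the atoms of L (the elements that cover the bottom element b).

The atoms are exactly the elements that cover b: a, z.

a, z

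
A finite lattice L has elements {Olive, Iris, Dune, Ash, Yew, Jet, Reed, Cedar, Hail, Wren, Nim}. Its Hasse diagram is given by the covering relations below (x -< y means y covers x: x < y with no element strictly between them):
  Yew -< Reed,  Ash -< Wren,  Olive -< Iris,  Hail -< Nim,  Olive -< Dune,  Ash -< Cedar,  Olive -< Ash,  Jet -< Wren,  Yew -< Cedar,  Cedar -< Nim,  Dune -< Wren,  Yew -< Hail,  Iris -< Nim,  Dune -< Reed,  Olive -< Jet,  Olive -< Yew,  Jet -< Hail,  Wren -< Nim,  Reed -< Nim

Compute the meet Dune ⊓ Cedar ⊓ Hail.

Olive

Common lower bounds of {Dune, Cedar, Hail}: Olive.
The greatest among these is Olive.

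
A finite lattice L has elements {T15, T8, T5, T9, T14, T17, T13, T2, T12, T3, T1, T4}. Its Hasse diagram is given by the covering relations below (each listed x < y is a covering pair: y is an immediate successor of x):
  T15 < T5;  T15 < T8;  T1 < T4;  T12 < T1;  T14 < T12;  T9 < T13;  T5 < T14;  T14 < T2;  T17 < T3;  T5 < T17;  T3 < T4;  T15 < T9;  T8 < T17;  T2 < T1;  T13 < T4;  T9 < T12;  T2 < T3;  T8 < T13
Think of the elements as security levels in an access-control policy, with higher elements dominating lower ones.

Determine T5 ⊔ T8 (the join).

T17

Common upper bounds of {T5, T8}: T17, T3, T4.
The least among these is T17.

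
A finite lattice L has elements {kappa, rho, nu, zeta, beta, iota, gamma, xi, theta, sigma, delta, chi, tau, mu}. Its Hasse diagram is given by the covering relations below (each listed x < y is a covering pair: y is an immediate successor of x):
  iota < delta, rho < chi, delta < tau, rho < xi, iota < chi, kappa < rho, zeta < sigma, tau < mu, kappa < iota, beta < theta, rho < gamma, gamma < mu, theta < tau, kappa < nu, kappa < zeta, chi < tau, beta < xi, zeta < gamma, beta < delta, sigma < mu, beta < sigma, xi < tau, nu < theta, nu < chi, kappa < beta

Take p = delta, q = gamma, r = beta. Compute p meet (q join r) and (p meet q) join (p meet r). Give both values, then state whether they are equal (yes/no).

q join r = mu, so p meet (q join r) = delta meet mu = delta.
p meet q = kappa and p meet r = beta, so (p meet q) join (p meet r) = kappa join beta = beta.
Equal: no.

delta; beta; no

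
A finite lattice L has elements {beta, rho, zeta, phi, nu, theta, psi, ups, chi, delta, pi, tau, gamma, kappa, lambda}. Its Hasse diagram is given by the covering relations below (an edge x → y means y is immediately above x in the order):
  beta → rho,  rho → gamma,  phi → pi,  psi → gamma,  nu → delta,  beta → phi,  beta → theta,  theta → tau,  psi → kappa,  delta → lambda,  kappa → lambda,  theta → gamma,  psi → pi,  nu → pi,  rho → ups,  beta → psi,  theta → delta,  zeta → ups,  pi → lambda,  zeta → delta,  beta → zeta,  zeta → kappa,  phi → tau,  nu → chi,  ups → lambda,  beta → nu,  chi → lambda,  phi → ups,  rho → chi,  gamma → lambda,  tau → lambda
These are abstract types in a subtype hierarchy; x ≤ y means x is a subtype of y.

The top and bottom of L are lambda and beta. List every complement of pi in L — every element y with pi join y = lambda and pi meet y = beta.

rho, theta, zeta

Need y with pi ∨ y = lambda and pi ∧ y = beta.
Checking each element gives: rho, theta, zeta.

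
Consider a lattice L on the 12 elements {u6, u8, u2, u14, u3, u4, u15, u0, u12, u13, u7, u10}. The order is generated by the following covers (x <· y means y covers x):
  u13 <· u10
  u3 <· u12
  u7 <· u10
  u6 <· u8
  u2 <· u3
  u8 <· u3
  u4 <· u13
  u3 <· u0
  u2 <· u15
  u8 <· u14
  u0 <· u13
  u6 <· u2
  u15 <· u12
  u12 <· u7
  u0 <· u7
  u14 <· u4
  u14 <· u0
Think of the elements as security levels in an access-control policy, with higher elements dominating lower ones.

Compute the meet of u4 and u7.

Common lower bounds of {u4, u7}: u14, u6, u8.
The greatest among these is u14.

u14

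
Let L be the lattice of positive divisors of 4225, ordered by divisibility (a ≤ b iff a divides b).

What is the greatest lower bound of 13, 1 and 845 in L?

Common lower bounds of {13, 1, 845}: 1.
The greatest among these is 1.

1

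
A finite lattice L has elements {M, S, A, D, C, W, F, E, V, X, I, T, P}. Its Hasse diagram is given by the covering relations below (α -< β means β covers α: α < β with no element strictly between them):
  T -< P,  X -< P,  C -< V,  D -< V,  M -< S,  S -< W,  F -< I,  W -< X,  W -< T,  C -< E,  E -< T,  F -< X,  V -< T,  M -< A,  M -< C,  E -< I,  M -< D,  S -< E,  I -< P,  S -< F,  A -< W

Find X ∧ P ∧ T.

Common lower bounds of {X, P, T}: A, M, S, W.
The greatest among these is W.

W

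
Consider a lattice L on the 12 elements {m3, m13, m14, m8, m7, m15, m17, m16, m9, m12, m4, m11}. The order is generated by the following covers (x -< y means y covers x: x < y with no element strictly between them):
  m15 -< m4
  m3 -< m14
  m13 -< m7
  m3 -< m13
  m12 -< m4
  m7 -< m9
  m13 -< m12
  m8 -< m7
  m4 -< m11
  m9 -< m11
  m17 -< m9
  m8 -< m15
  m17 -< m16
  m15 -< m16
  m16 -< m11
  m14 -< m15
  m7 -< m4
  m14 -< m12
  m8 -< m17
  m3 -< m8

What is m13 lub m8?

m7

Common upper bounds of {m13, m8}: m11, m4, m7, m9.
The least among these is m7.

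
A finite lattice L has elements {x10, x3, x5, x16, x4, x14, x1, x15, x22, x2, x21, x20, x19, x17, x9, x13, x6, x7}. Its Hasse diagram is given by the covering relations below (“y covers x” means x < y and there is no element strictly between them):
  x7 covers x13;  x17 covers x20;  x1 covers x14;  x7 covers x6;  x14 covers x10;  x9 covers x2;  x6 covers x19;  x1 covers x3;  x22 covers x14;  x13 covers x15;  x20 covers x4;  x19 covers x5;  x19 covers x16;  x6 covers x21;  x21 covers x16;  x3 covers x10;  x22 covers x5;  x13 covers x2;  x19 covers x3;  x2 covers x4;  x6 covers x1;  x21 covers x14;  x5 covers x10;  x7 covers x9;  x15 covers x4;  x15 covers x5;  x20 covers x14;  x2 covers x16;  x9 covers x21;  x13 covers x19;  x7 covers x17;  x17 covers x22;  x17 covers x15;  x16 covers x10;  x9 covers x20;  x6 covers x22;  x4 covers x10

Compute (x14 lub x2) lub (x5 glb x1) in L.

x14 ∨ x2 = x9
x5 ∧ x1 = x10
x9 ∨ x10 = x9

x9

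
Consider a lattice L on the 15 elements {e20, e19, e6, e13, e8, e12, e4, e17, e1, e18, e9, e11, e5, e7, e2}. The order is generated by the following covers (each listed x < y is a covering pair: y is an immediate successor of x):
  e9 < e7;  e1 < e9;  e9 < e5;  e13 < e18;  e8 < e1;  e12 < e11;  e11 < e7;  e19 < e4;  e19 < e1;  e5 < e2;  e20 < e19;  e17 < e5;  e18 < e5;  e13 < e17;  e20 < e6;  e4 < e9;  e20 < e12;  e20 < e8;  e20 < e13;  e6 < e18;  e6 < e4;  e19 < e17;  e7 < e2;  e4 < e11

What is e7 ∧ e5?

Common lower bounds of {e7, e5}: e1, e19, e20, e4, e6, e8, e9.
The greatest among these is e9.

e9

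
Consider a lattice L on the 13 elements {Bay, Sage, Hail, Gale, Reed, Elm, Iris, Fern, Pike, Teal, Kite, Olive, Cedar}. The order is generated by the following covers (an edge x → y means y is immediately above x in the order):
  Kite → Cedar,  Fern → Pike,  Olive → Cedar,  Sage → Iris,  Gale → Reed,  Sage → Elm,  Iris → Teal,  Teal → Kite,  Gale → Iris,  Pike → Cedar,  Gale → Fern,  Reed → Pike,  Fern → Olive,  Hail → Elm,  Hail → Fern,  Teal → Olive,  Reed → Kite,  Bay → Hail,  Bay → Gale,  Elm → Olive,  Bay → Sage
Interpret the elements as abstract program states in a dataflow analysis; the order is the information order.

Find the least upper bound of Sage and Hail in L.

Elm

Common upper bounds of {Sage, Hail}: Cedar, Elm, Olive.
The least among these is Elm.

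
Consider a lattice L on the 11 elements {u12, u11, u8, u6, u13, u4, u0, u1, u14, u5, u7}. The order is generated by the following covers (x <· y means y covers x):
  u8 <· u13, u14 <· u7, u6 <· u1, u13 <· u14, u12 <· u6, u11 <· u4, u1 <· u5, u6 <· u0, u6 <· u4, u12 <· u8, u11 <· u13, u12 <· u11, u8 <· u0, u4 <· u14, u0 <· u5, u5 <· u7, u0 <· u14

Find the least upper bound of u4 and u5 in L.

Common upper bounds of {u4, u5}: u7.
The least among these is u7.

u7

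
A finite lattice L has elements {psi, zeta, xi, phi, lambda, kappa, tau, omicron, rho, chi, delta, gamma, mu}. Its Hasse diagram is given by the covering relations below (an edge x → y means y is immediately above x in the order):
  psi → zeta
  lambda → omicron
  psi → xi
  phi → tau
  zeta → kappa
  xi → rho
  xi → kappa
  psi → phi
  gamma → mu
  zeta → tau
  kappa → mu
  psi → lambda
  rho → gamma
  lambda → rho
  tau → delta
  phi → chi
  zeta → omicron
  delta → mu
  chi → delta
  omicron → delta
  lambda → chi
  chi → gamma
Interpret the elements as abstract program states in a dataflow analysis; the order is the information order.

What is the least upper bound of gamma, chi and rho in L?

gamma

Common upper bounds of {gamma, chi, rho}: gamma, mu.
The least among these is gamma.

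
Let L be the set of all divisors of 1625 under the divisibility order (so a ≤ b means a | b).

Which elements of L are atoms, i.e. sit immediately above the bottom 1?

The atoms are exactly the elements that cover 1: 13, 5.

13, 5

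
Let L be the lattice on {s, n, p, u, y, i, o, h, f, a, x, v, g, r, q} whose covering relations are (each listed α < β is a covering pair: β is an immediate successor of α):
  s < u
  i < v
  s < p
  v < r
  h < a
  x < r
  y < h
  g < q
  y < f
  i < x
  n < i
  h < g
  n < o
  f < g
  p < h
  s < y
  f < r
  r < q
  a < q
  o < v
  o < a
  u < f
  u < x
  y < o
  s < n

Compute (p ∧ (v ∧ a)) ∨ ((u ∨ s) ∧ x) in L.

v ∧ a = o
p ∧ o = s
u ∨ s = u
u ∧ x = u
s ∨ u = u

u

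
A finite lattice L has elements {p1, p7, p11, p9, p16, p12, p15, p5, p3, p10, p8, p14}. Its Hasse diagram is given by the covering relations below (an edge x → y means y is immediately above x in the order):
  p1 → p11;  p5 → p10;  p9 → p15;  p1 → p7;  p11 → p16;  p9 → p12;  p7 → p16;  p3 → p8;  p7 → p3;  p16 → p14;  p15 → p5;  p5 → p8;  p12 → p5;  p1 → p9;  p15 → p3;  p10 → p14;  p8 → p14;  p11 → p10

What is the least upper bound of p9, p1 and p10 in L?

Common upper bounds of {p9, p1, p10}: p10, p14.
The least among these is p10.

p10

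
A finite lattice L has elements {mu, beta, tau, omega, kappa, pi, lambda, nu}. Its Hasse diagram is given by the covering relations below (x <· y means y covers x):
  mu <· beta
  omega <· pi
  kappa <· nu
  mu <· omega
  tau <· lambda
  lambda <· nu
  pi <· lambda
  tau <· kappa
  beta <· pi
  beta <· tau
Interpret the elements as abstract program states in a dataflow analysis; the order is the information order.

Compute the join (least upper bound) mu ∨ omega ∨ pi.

pi

Common upper bounds of {mu, omega, pi}: lambda, nu, pi.
The least among these is pi.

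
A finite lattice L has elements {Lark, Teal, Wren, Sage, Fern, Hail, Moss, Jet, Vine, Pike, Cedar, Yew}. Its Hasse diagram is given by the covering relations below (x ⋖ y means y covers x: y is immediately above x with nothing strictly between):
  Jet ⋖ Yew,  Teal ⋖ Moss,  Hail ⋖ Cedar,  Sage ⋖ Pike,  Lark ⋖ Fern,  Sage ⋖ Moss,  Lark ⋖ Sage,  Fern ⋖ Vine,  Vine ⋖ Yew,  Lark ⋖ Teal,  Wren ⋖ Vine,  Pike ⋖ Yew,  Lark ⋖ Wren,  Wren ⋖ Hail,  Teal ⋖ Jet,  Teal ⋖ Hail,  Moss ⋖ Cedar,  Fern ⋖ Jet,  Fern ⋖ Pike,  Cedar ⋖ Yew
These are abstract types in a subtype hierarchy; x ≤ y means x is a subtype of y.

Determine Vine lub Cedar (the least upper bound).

Yew

Common upper bounds of {Vine, Cedar}: Yew.
The least among these is Yew.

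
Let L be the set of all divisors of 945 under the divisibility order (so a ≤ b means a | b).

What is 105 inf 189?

21

Common lower bounds of {105, 189}: 1, 21, 3, 7.
The greatest among these is 21.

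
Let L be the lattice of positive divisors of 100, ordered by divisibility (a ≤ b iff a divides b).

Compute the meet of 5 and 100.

5

Common lower bounds of {5, 100}: 1, 5.
The greatest among these is 5.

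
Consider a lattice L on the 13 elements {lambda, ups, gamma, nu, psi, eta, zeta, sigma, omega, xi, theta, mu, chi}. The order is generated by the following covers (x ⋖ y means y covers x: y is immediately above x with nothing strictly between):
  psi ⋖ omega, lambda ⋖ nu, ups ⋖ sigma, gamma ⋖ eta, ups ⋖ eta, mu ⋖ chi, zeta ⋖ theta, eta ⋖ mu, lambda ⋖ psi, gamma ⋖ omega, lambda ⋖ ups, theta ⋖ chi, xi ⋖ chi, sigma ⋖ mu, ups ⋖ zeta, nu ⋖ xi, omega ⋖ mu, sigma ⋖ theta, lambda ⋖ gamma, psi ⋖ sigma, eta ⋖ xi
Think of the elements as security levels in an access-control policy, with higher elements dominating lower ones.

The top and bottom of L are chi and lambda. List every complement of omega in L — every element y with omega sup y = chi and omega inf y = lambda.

Need y with omega ∨ y = chi and omega ∧ y = lambda.
Checking each element gives: nu, zeta.

nu, zeta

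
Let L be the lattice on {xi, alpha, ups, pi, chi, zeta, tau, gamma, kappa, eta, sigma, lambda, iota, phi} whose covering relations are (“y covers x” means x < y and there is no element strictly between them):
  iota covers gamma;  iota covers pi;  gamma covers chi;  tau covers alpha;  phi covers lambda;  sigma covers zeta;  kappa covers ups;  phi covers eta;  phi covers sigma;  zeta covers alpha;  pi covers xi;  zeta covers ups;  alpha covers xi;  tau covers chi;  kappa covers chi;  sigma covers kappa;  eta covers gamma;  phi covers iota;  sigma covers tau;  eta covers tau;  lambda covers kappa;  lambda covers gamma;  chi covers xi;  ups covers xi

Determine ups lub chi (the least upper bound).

Common upper bounds of {ups, chi}: kappa, lambda, phi, sigma.
The least among these is kappa.

kappa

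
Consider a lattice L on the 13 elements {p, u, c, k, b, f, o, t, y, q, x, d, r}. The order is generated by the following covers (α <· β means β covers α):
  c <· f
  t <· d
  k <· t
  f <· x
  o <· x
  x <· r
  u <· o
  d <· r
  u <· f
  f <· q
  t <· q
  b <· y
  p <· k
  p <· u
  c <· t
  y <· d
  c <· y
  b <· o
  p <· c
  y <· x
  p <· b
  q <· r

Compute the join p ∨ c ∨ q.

q

Common upper bounds of {p, c, q}: q, r.
The least among these is q.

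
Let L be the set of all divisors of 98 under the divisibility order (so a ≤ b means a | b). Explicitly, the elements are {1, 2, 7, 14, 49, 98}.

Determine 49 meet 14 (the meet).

7

In the divisibility order, the meet is the greatest common divisor: gcd(49, 14) = 7.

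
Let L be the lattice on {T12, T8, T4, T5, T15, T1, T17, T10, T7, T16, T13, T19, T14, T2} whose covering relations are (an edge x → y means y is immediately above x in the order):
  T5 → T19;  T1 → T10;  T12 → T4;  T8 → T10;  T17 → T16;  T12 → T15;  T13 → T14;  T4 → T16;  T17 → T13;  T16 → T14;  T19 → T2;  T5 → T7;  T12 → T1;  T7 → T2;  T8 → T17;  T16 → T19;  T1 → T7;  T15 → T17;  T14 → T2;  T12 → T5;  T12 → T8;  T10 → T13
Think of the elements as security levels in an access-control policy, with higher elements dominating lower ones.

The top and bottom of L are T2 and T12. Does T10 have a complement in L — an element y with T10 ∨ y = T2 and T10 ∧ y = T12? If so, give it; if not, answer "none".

T5

Need y with T10 ∨ y = T2 and T10 ∧ y = T12.
Checking each element gives: T5.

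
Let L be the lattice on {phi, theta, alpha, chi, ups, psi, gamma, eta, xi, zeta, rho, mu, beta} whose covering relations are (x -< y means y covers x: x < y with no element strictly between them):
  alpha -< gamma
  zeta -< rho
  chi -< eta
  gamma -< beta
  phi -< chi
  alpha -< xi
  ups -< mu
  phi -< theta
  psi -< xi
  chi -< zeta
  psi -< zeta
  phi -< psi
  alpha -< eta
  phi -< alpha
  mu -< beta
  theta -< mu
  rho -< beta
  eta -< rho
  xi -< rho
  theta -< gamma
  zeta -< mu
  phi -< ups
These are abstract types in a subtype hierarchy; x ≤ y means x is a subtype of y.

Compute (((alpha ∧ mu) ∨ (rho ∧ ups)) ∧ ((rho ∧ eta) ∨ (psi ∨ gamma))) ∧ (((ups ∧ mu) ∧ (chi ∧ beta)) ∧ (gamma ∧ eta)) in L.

phi

alpha ∧ mu = phi
rho ∧ ups = phi
phi ∨ phi = phi
rho ∧ eta = eta
psi ∨ gamma = beta
eta ∨ beta = beta
phi ∧ beta = phi
ups ∧ mu = ups
chi ∧ beta = chi
ups ∧ chi = phi
gamma ∧ eta = alpha
phi ∧ alpha = phi
phi ∧ phi = phi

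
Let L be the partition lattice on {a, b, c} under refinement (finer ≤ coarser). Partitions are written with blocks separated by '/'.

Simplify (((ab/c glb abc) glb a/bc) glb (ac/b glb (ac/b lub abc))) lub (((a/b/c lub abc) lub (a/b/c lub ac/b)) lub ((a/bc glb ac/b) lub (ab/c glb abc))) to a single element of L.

abc

ab/c ∧ abc = ab/c
ab/c ∧ a/bc = a/b/c
ac/b ∨ abc = abc
ac/b ∧ abc = ac/b
a/b/c ∧ ac/b = a/b/c
a/b/c ∨ abc = abc
a/b/c ∨ ac/b = ac/b
abc ∨ ac/b = abc
a/bc ∧ ac/b = a/b/c
ab/c ∧ abc = ab/c
a/b/c ∨ ab/c = ab/c
abc ∨ ab/c = abc
a/b/c ∨ abc = abc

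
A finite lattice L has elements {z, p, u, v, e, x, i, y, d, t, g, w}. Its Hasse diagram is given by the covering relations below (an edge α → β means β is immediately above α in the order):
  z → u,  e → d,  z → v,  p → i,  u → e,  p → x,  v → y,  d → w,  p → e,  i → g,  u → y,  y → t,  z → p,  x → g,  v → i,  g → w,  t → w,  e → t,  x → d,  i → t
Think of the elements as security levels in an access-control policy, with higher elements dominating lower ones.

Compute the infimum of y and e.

u

Common lower bounds of {y, e}: u, z.
The greatest among these is u.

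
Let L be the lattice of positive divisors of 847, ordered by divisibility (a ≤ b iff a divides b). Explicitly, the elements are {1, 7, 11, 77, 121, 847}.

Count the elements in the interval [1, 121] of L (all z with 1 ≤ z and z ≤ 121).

3

The interval [1, 121] = {1, 11, 121}, which has 3 elements.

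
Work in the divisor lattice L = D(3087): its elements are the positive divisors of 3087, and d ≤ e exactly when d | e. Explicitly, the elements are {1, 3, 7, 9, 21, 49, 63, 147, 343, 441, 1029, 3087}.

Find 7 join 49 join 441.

441

In the divisibility order, the join is the least common multiple: lcm(7, 49, 441) = 441.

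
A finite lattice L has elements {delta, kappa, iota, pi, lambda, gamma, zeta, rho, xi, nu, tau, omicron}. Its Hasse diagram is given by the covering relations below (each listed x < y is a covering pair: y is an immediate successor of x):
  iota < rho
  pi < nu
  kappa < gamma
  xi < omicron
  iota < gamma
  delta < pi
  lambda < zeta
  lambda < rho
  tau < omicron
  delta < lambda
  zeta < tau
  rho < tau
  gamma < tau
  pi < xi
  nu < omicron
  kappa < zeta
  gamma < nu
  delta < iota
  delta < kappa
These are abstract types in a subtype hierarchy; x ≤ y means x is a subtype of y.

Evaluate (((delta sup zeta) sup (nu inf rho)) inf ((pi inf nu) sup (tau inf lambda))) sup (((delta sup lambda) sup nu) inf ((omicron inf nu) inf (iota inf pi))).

delta ∨ zeta = zeta
nu ∧ rho = iota
zeta ∨ iota = tau
pi ∧ nu = pi
tau ∧ lambda = lambda
pi ∨ lambda = omicron
tau ∧ omicron = tau
delta ∨ lambda = lambda
lambda ∨ nu = omicron
omicron ∧ nu = nu
iota ∧ pi = delta
nu ∧ delta = delta
omicron ∧ delta = delta
tau ∨ delta = tau

tau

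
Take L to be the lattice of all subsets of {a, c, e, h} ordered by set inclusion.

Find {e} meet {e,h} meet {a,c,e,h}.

Under ⊆, meet is intersection: {e} ∩ {e,h} ∩ {a,c,e,h} = {e}.

{e}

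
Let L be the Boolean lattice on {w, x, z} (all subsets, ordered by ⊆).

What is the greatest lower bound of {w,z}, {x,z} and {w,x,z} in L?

Under ⊆, meet is intersection: {w,z} ∩ {x,z} ∩ {w,x,z} = {z}.

{z}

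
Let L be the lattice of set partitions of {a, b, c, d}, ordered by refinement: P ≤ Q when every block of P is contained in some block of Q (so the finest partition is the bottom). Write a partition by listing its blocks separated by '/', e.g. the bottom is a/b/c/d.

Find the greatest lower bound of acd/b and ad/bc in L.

ad/b/c

Common lower bounds of {acd/b, ad/bc}: a/b/c/d, ad/b/c.
The greatest among these is ad/b/c.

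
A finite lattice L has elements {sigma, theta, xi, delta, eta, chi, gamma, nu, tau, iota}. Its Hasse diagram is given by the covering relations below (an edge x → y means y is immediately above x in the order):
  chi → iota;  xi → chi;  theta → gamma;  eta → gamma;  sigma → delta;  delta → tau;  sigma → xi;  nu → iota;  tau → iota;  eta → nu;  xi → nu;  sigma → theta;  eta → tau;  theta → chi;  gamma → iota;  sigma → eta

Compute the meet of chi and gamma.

Common lower bounds of {chi, gamma}: sigma, theta.
The greatest among these is theta.

theta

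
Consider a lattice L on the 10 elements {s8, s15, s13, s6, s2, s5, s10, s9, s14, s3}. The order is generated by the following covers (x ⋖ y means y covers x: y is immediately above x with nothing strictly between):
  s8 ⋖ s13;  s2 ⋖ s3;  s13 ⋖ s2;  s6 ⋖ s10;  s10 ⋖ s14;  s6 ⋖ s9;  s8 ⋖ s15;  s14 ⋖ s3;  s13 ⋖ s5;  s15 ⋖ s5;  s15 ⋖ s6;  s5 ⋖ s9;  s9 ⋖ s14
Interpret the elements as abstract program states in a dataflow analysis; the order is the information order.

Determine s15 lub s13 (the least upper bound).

Common upper bounds of {s15, s13}: s14, s3, s5, s9.
The least among these is s5.

s5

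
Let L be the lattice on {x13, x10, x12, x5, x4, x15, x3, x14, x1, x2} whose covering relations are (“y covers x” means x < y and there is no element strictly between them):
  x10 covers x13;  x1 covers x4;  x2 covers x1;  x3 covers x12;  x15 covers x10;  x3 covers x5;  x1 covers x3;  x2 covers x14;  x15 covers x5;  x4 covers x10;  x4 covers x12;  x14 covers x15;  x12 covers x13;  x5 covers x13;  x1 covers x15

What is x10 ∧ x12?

Common lower bounds of {x10, x12}: x13.
The greatest among these is x13.

x13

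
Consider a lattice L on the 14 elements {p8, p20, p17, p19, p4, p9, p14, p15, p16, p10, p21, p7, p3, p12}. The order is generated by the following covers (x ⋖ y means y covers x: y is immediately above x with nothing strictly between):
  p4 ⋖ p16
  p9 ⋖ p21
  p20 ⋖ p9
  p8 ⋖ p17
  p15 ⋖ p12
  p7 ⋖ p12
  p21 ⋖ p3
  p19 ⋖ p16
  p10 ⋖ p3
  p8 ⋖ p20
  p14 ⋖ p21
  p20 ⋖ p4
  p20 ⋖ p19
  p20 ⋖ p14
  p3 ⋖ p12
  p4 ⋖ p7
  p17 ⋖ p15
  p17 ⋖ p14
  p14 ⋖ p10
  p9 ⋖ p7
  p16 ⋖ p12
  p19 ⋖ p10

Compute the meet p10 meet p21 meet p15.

Common lower bounds of {p10, p21, p15}: p17, p8.
The greatest among these is p17.

p17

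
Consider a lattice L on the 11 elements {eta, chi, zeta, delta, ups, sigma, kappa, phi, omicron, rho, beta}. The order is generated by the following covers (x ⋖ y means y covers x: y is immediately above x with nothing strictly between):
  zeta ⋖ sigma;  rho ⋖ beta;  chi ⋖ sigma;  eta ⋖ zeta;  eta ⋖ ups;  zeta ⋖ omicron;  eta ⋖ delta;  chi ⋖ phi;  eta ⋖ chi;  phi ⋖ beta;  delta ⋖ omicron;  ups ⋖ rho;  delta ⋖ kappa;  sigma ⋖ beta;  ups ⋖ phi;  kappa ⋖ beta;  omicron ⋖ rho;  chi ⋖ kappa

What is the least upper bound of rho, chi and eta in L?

beta

Common upper bounds of {rho, chi, eta}: beta.
The least among these is beta.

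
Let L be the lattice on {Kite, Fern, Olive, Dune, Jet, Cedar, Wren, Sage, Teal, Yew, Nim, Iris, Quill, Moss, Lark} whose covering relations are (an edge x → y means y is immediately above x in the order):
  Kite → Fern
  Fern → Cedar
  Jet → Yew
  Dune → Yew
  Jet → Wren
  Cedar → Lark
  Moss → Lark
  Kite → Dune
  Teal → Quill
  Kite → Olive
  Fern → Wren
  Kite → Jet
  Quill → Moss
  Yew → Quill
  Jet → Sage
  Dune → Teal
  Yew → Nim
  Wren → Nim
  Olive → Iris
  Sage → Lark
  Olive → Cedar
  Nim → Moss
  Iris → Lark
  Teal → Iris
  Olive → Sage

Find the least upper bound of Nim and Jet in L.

Nim

Common upper bounds of {Nim, Jet}: Lark, Moss, Nim.
The least among these is Nim.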